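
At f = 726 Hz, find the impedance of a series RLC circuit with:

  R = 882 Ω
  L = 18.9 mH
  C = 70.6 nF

Step 1 — Angular frequency: ω = 2π·f = 2π·726 = 4562 rad/s.
Step 2 — Component impedances:
  R: Z = R = 882 Ω
  L: Z = jωL = j·4562·0.0189 = 0 + j86.21 Ω
  C: Z = 1/(jωC) = -j/(ω·C) = 0 - j3105 Ω
Step 3 — Series combination: Z_total = R + L + C = 882 - j3019 Ω = 3145∠-73.7° Ω.

Z = 882 - j3019 Ω = 3145∠-73.7° Ω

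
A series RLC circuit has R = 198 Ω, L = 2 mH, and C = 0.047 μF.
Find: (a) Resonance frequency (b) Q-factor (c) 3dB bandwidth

Step 1 — Resonance: ω₀ = 1/√(LC) = 1/√(0.002·4.7e-08) = 1.031e+05 rad/s.
Step 2 — f₀ = ω₀/(2π) = 1.642e+04 Hz.
Step 3 — Series Q: Q = ω₀L/R = 1.031e+05·0.002/198 = 1.042.
Step 4 — Bandwidth: Δω = ω₀/Q = 9.9e+04 rad/s; BW = Δω/(2π) = 1.576e+04 Hz.

(a) f₀ = 1.642e+04 Hz  (b) Q = 1.042  (c) BW = 1.576e+04 Hz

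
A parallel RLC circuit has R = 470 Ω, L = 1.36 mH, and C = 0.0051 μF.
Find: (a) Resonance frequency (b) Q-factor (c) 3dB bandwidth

Step 1 — Resonance: ω₀ = 1/√(LC) = 1/√(0.00136·5.1e-09) = 3.797e+05 rad/s.
Step 2 — f₀ = ω₀/(2π) = 6.043e+04 Hz.
Step 3 — Parallel Q: Q = R/(ω₀L) = 470/(3.797e+05·0.00136) = 0.9102.
Step 4 — Bandwidth: Δω = ω₀/Q = 4.172e+05 rad/s; BW = Δω/(2π) = 6.64e+04 Hz.

(a) f₀ = 6.043e+04 Hz  (b) Q = 0.9102  (c) BW = 6.64e+04 Hz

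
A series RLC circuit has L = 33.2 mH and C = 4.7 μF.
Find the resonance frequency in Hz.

Step 1 — Resonance condition Im(Z)=0 gives ω₀ = 1/√(LC).
Step 2 — ω₀ = 1/√(0.0332·4.7e-06) = 2532 rad/s.
Step 3 — f₀ = ω₀/(2π) = 402.9 Hz.

f₀ = 402.9 Hz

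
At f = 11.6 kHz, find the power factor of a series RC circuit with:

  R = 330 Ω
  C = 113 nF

Step 1 — Angular frequency: ω = 2π·f = 2π·1.16e+04 = 7.288e+04 rad/s.
Step 2 — Component impedances:
  R: Z = R = 330 Ω
  C: Z = 1/(jωC) = -j/(ω·C) = 0 - j121.4 Ω
Step 3 — Series combination: Z_total = R + C = 330 - j121.4 Ω = 351.6∠-20.2° Ω.
Step 4 — Power factor: PF = cos(φ) = Re(Z)/|Z| = 330/351.63 = 0.9385.
Step 5 — Type: Im(Z) = -121.4 ⇒ leading (phase φ = -20.2°).

PF = 0.9385 (leading, φ = -20.2°)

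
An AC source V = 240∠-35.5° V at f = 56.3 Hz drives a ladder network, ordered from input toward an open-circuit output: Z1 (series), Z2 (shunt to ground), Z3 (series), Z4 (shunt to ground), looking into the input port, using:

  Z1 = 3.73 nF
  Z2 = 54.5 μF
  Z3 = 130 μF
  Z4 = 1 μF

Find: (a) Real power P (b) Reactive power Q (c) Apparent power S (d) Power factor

Step 1 — Angular frequency: ω = 2π·f = 2π·56.3 = 353.7 rad/s.
Step 2 — Component impedances:
  Z1: Z = 1/(jωC) = -j/(ω·C) = 0 - j7.579e+05 Ω
  Z2: Z = 1/(jωC) = -j/(ω·C) = 0 - j51.87 Ω
  Z3: Z = 1/(jωC) = -j/(ω·C) = 0 - j21.75 Ω
  Z4: Z = 1/(jωC) = -j/(ω·C) = 0 - j2827 Ω
Step 3 — Ladder network (open output): work backward from the far end, alternating series and parallel combinations. Z_in = 0 - j7.579e+05 Ω = 7.579e+05∠-90.0° Ω.
Step 4 — Source phasor: V = 240∠-35.5° V = 195.4 - j139.4 V.
Step 5 — Current: I = V / Z = 0.0001839 + j0.0002578 A = 0.0003166∠54.5° A.
Step 6 — Complex power: S = V·I* = 0 - j0.076 VA.
Step 7 — Real power: P = Re(S) = 0 W.
Step 8 — Reactive power: Q = Im(S) = -0.076 VAR.
Step 9 — Apparent power: |S| = 0.076 VA.
Step 10 — Power factor: PF = P/|S| = 0 (leading).

(a) P = 0 W  (b) Q = -0.076 VAR  (c) S = 0.076 VA  (d) PF = 0 (leading)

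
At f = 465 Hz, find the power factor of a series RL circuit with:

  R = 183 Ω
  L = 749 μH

Step 1 — Angular frequency: ω = 2π·f = 2π·465 = 2922 rad/s.
Step 2 — Component impedances:
  R: Z = R = 183 Ω
  L: Z = jωL = j·2922·0.000749 = 0 + j2.188 Ω
Step 3 — Series combination: Z_total = R + L = 183 + j2.188 Ω = 183∠0.7° Ω.
Step 4 — Power factor: PF = cos(φ) = Re(Z)/|Z| = 183/183.01 = 0.9999.
Step 5 — Type: Im(Z) = 2.188 ⇒ lagging (phase φ = 0.7°).

PF = 0.9999 (lagging, φ = 0.7°)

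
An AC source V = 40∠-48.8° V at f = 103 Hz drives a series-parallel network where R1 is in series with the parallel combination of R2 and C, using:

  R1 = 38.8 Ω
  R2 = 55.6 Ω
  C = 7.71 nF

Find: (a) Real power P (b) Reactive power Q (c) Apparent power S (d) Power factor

Step 1 — Angular frequency: ω = 2π·f = 2π·103 = 647.2 rad/s.
Step 2 — Component impedances:
  R1: Z = R = 38.8 Ω
  R2: Z = R = 55.6 Ω
  C: Z = 1/(jωC) = -j/(ω·C) = 0 - j2.004e+05 Ω
Step 3 — Parallel branch: R2 || C = 1/(1/R2 + 1/C) = 55.6 - j0.01542 Ω.
Step 4 — Series with R1: Z_total = R1 + (R2 || C) = 94.4 - j0.01542 Ω = 94.4∠-0.0° Ω.
Step 5 — Source phasor: V = 40∠-48.8° V = 26.35 - j30.1 V.
Step 6 — Current: I = V / Z = 0.2792 - j0.3188 A = 0.4237∠-48.8° A.
Step 7 — Complex power: S = V·I* = 16.95 - j0.002769 VA.
Step 8 — Real power: P = Re(S) = 16.95 W.
Step 9 — Reactive power: Q = Im(S) = -0.002769 VAR.
Step 10 — Apparent power: |S| = 16.95 VA.
Step 11 — Power factor: PF = P/|S| = 1 (leading).

(a) P = 16.95 W  (b) Q = -0.002769 VAR  (c) S = 16.95 VA  (d) PF = 1 (leading)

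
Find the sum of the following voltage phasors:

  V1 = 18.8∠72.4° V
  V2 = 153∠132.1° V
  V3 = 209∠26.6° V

Step 1 — Convert each phasor to rectangular form:
  V1 = 18.8·(cos(72.4°) + j·sin(72.4°)) = 5.685 + j17.92 V
  V2 = 153·(cos(132.1°) + j·sin(132.1°)) = -102.6 + j113.5 V
  V3 = 209·(cos(26.6°) + j·sin(26.6°)) = 186.9 + j93.58 V
Step 2 — Sum components: V_total = 89.99 + j225 V.
Step 3 — Convert to polar: |V_total| = 242.4 V, ∠V_total = 68.2°.

V_total = 242.4∠68.2° V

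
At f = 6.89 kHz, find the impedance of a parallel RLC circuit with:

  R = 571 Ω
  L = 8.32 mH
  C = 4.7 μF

Step 1 — Angular frequency: ω = 2π·f = 2π·6890 = 4.329e+04 rad/s.
Step 2 — Component impedances:
  R: Z = R = 571 Ω
  L: Z = jωL = j·4.329e+04·0.00832 = 0 + j360.2 Ω
  C: Z = 1/(jωC) = -j/(ω·C) = 0 - j4.915 Ω
Step 3 — Parallel combination: 1/Z_total = 1/R + 1/L + 1/C; Z_total = 0.04348 - j4.982 Ω = 4.983∠-89.5° Ω.

Z = 0.04348 - j4.982 Ω = 4.983∠-89.5° Ω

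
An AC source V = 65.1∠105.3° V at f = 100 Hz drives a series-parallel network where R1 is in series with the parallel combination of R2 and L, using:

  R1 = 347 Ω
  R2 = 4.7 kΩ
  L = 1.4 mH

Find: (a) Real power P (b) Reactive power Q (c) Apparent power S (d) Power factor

Step 1 — Angular frequency: ω = 2π·f = 2π·100 = 628.3 rad/s.
Step 2 — Component impedances:
  R1: Z = R = 347 Ω
  R2: Z = R = 4700 Ω
  L: Z = jωL = j·628.3·0.0014 = 0 + j0.8796 Ω
Step 3 — Parallel branch: R2 || L = 1/(1/R2 + 1/L) = 0.0001646 + j0.8796 Ω.
Step 4 — Series with R1: Z_total = R1 + (R2 || L) = 347 + j0.8796 Ω = 347∠0.1° Ω.
Step 5 — Source phasor: V = 65.1∠105.3° V = -17.18 + j62.79 V.
Step 6 — Current: I = V / Z = -0.04905 + j0.1811 A = 0.1876∠105.2° A.
Step 7 — Complex power: S = V·I* = 12.21 + j0.03096 VA.
Step 8 — Real power: P = Re(S) = 12.21 W.
Step 9 — Reactive power: Q = Im(S) = 0.03096 VAR.
Step 10 — Apparent power: |S| = 12.21 VA.
Step 11 — Power factor: PF = P/|S| = 1 (lagging).

(a) P = 12.21 W  (b) Q = 0.03096 VAR  (c) S = 12.21 VA  (d) PF = 1 (lagging)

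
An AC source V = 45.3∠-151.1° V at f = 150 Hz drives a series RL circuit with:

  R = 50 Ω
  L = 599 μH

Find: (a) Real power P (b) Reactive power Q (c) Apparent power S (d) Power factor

Step 1 — Angular frequency: ω = 2π·f = 2π·150 = 942.5 rad/s.
Step 2 — Component impedances:
  R: Z = R = 50 Ω
  L: Z = jωL = j·942.5·0.000599 = 0 + j0.5645 Ω
Step 3 — Series combination: Z_total = R + L = 50 + j0.5645 Ω = 50∠0.6° Ω.
Step 4 — Source phasor: V = 45.3∠-151.1° V = -39.66 - j21.89 V.
Step 5 — Current: I = V / Z = -0.798 - j0.4288 A = 0.9059∠-151.7° A.
Step 6 — Complex power: S = V·I* = 41.04 + j0.4633 VA.
Step 7 — Real power: P = Re(S) = 41.04 W.
Step 8 — Reactive power: Q = Im(S) = 0.4633 VAR.
Step 9 — Apparent power: |S| = 41.04 VA.
Step 10 — Power factor: PF = P/|S| = 0.9999 (lagging).

(a) P = 41.04 W  (b) Q = 0.4633 VAR  (c) S = 41.04 VA  (d) PF = 0.9999 (lagging)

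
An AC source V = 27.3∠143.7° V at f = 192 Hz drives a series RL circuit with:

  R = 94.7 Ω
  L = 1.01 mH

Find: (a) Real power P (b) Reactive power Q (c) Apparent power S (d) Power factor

Step 1 — Angular frequency: ω = 2π·f = 2π·192 = 1206 rad/s.
Step 2 — Component impedances:
  R: Z = R = 94.7 Ω
  L: Z = jωL = j·1206·0.00101 = 0 + j1.218 Ω
Step 3 — Series combination: Z_total = R + L = 94.7 + j1.218 Ω = 94.71∠0.7° Ω.
Step 4 — Source phasor: V = 27.3∠143.7° V = -22 + j16.16 V.
Step 5 — Current: I = V / Z = -0.2301 + j0.1736 A = 0.2883∠143.0° A.
Step 6 — Complex power: S = V·I* = 7.869 + j0.1012 VA.
Step 7 — Real power: P = Re(S) = 7.869 W.
Step 8 — Reactive power: Q = Im(S) = 0.1012 VAR.
Step 9 — Apparent power: |S| = 7.869 VA.
Step 10 — Power factor: PF = P/|S| = 0.9999 (lagging).

(a) P = 7.869 W  (b) Q = 0.1012 VAR  (c) S = 7.869 VA  (d) PF = 0.9999 (lagging)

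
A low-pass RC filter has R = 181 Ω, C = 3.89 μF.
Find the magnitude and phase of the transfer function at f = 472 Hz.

Step 1 — Angular frequency: ω = 2π·472 = 2966 rad/s.
Step 2 — Transfer function: H(jω) = 1/(1 + jωRC).
Step 3 — Denominator: 1 + jωRC = 1 + j·2966·181·3.89e-06 = 1 + j2.088.
Step 4 — H = 0.1866 - j0.3896.
Step 5 — Magnitude: |H| = 0.4319 (-7.3 dB); phase: φ = -64.4°.

|H| = 0.4319 (-7.3 dB), φ = -64.4°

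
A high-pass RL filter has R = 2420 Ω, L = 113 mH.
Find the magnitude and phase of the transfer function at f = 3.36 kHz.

Step 1 — Angular frequency: ω = 2π·3360 = 2.111e+04 rad/s.
Step 2 — Transfer function: H(jω) = jωL/(R + jωL).
Step 3 — Numerator jωL = j·2386; denominator R + jωL = 2420 + j2386.
Step 4 — H = 0.4928 + j0.4999.
Step 5 — Magnitude: |H| = 0.702 (-3.1 dB); phase: φ = 45.4°.

|H| = 0.702 (-3.1 dB), φ = 45.4°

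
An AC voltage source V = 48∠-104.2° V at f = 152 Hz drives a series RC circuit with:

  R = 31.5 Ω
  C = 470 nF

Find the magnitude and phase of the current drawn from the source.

Step 1 — Angular frequency: ω = 2π·f = 2π·152 = 955 rad/s.
Step 2 — Component impedances:
  R: Z = R = 31.5 Ω
  C: Z = 1/(jωC) = -j/(ω·C) = 0 - j2228 Ω
Step 3 — Series combination: Z_total = R + C = 31.5 - j2228 Ω = 2228∠-89.2° Ω.
Step 4 — Source phasor: V = 48∠-104.2° V = -11.77 - j46.53 V.
Step 5 — Ohm's law: I = V / Z_total = (-11.77 - j46.53) / (31.5 - j2228) = 0.02081 - j0.00558 A.
Step 6 — Convert to polar: |I| = 0.02154 A, ∠I = -15.0°.

I = 0.02154∠-15.0° A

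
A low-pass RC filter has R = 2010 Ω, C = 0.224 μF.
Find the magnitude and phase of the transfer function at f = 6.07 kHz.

Step 1 — Angular frequency: ω = 2π·6070 = 3.814e+04 rad/s.
Step 2 — Transfer function: H(jω) = 1/(1 + jωRC).
Step 3 — Denominator: 1 + jωRC = 1 + j·3.814e+04·2010·2.24e-07 = 1 + j17.17.
Step 4 — H = 0.00338 - j0.05804.
Step 5 — Magnitude: |H| = 0.05814 (-24.7 dB); phase: φ = -86.7°.

|H| = 0.05814 (-24.7 dB), φ = -86.7°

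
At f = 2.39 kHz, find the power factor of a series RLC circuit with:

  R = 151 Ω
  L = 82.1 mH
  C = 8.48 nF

Step 1 — Angular frequency: ω = 2π·f = 2π·2390 = 1.502e+04 rad/s.
Step 2 — Component impedances:
  R: Z = R = 151 Ω
  L: Z = jωL = j·1.502e+04·0.0821 = 0 + j1233 Ω
  C: Z = 1/(jωC) = -j/(ω·C) = 0 - j7853 Ω
Step 3 — Series combination: Z_total = R + L + C = 151 - j6620 Ω = 6622∠-88.7° Ω.
Step 4 — Power factor: PF = cos(φ) = Re(Z)/|Z| = 151/6622 = 0.0228.
Step 5 — Type: Im(Z) = -6620 ⇒ leading (phase φ = -88.7°).

PF = 0.0228 (leading, φ = -88.7°)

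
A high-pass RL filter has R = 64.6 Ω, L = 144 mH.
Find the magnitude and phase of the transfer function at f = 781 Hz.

Step 1 — Angular frequency: ω = 2π·781 = 4907 rad/s.
Step 2 — Transfer function: H(jω) = jωL/(R + jωL).
Step 3 — Numerator jωL = j·706.6; denominator R + jωL = 64.6 + j706.6.
Step 4 — H = 0.9917 + j0.09066.
Step 5 — Magnitude: |H| = 0.9958 (-0.0 dB); phase: φ = 5.2°.

|H| = 0.9958 (-0.0 dB), φ = 5.2°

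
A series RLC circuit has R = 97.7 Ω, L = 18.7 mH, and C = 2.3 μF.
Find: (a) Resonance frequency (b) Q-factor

Step 1 — Resonance condition Im(Z)=0 gives ω₀ = 1/√(LC).
Step 2 — ω₀ = 1/√(0.0187·2.3e-06) = 4822 rad/s.
Step 3 — f₀ = ω₀/(2π) = 767.4 Hz.
Step 4 — Series Q: Q = ω₀L/R = 4822·0.0187/97.7 = 0.9229.

(a) f₀ = 767.4 Hz  (b) Q = 0.9229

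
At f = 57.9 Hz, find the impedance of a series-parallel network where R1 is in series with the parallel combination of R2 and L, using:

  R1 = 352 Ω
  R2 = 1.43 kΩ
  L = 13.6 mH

Step 1 — Angular frequency: ω = 2π·f = 2π·57.9 = 363.8 rad/s.
Step 2 — Component impedances:
  R1: Z = R = 352 Ω
  R2: Z = R = 1430 Ω
  L: Z = jωL = j·363.8·0.0136 = 0 + j4.948 Ω
Step 3 — Parallel branch: R2 || L = 1/(1/R2 + 1/L) = 0.01712 + j4.948 Ω.
Step 4 — Series with R1: Z_total = R1 + (R2 || L) = 352 + j4.948 Ω = 352.1∠0.8° Ω.

Z = 352 + j4.948 Ω = 352.1∠0.8° Ω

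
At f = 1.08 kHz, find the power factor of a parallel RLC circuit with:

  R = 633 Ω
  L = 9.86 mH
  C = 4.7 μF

Step 1 — Angular frequency: ω = 2π·f = 2π·1080 = 6786 rad/s.
Step 2 — Component impedances:
  R: Z = R = 633 Ω
  L: Z = jωL = j·6786·0.00986 = 0 + j66.91 Ω
  C: Z = 1/(jωC) = -j/(ω·C) = 0 - j31.35 Ω
Step 3 — Parallel combination: 1/Z_total = 1/R + 1/L + 1/C; Z_total = 5.453 - j58.5 Ω = 58.75∠-84.7° Ω.
Step 4 — Power factor: PF = cos(φ) = Re(Z)/|Z| = 5.4528/58.751 = 0.09281.
Step 5 — Type: Im(Z) = -58.5 ⇒ leading (phase φ = -84.7°).

PF = 0.09281 (leading, φ = -84.7°)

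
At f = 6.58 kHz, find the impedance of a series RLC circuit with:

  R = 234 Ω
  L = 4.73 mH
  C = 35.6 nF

Step 1 — Angular frequency: ω = 2π·f = 2π·6580 = 4.134e+04 rad/s.
Step 2 — Component impedances:
  R: Z = R = 234 Ω
  L: Z = jωL = j·4.134e+04·0.00473 = 0 + j195.6 Ω
  C: Z = 1/(jωC) = -j/(ω·C) = 0 - j679.4 Ω
Step 3 — Series combination: Z_total = R + L + C = 234 - j483.9 Ω = 537.5∠-64.2° Ω.

Z = 234 - j483.9 Ω = 537.5∠-64.2° Ω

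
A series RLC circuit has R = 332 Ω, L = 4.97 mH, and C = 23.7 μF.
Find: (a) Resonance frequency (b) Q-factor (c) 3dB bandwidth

Step 1 — Resonance: ω₀ = 1/√(LC) = 1/√(0.00497·2.37e-05) = 2914 rad/s.
Step 2 — f₀ = ω₀/(2π) = 463.7 Hz.
Step 3 — Series Q: Q = ω₀L/R = 2914·0.00497/332 = 0.04362.
Step 4 — Bandwidth: Δω = ω₀/Q = 6.68e+04 rad/s; BW = Δω/(2π) = 1.063e+04 Hz.

(a) f₀ = 463.7 Hz  (b) Q = 0.04362  (c) BW = 1.063e+04 Hz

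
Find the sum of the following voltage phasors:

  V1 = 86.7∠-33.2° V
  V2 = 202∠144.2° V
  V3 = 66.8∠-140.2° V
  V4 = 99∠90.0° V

Step 1 — Convert each phasor to rectangular form:
  V1 = 86.7·(cos(-33.2°) + j·sin(-33.2°)) = 72.55 - j47.47 V
  V2 = 202·(cos(144.2°) + j·sin(144.2°)) = -163.8 + j118.2 V
  V3 = 66.8·(cos(-140.2°) + j·sin(-140.2°)) = -51.32 - j42.76 V
  V4 = 99·(cos(90.0°) + j·sin(90.0°)) = 0 + j99 V
Step 2 — Sum components: V_total = -142.6 + j126.9 V.
Step 3 — Convert to polar: |V_total| = 190.9 V, ∠V_total = 138.3°.

V_total = 190.9∠138.3° V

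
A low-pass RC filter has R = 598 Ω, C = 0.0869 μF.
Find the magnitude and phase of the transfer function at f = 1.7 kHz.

Step 1 — Angular frequency: ω = 2π·1700 = 1.068e+04 rad/s.
Step 2 — Transfer function: H(jω) = 1/(1 + jωRC).
Step 3 — Denominator: 1 + jωRC = 1 + j·1.068e+04·598·8.69e-08 = 1 + j0.5551.
Step 4 — H = 0.7645 - j0.4243.
Step 5 — Magnitude: |H| = 0.8743 (-1.2 dB); phase: φ = -29.0°.

|H| = 0.8743 (-1.2 dB), φ = -29.0°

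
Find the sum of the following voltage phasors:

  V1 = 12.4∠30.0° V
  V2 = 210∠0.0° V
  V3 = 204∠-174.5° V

Step 1 — Convert each phasor to rectangular form:
  V1 = 12.4·(cos(30.0°) + j·sin(30.0°)) = 10.74 + j6.2 V
  V2 = 210·(cos(0.0°) + j·sin(0.0°)) = 210 V
  V3 = 204·(cos(-174.5°) + j·sin(-174.5°)) = -203.1 - j19.55 V
Step 2 — Sum components: V_total = 17.68 - j13.35 V.
Step 3 — Convert to polar: |V_total| = 22.15 V, ∠V_total = -37.1°.

V_total = 22.15∠-37.1° V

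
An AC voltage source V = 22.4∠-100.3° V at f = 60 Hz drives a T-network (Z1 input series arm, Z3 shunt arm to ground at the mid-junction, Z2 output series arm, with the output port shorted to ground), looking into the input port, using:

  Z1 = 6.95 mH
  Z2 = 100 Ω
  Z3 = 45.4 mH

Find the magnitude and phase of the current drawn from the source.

Step 1 — Angular frequency: ω = 2π·f = 2π·60 = 377 rad/s.
Step 2 — Component impedances:
  Z1: Z = jωL = j·377·0.00695 = 0 + j2.62 Ω
  Z2: Z = R = 100 Ω
  Z3: Z = jωL = j·377·0.0454 = 0 + j17.12 Ω
Step 3 — With the output port shorted to ground, the output series arm Z2 runs from the junction to ground; the shunt arm Z3 also runs from the junction to ground. They appear in parallel: Z3 || Z2 = 2.846 + j16.63 Ω.
Step 4 — Series with input arm Z1: Z_in = Z1 + (Z3 || Z2) = 2.846 + j19.25 Ω = 19.46∠81.6° Ω.
Step 5 — Source phasor: V = 22.4∠-100.3° V = -4.005 - j22.04 V.
Step 6 — Ohm's law: I = V / Z_total = (-4.005 - j22.04) / (2.846 + j19.25) = -1.151 + j0.03796 A.
Step 7 — Convert to polar: |I| = 1.151 A, ∠I = 178.1°.

I = 1.151∠178.1° A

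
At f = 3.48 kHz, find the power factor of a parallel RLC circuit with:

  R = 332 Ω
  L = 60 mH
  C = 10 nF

Step 1 — Angular frequency: ω = 2π·f = 2π·3480 = 2.187e+04 rad/s.
Step 2 — Component impedances:
  R: Z = R = 332 Ω
  L: Z = jωL = j·2.187e+04·0.06 = 0 + j1312 Ω
  C: Z = 1/(jωC) = -j/(ω·C) = 0 - j4573 Ω
Step 3 — Parallel combination: 1/Z_total = 1/R + 1/L + 1/C; Z_total = 321.5 + j58.03 Ω = 326.7∠10.2° Ω.
Step 4 — Power factor: PF = cos(φ) = Re(Z)/|Z| = 321.5/326.7 = 0.9841.
Step 5 — Type: Im(Z) = 58.03 ⇒ lagging (phase φ = 10.2°).

PF = 0.9841 (lagging, φ = 10.2°)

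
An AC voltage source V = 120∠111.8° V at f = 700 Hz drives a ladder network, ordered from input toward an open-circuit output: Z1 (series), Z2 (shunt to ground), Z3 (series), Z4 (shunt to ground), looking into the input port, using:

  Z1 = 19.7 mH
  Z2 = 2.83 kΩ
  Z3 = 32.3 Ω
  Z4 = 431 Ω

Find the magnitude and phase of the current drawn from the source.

Step 1 — Angular frequency: ω = 2π·f = 2π·700 = 4398 rad/s.
Step 2 — Component impedances:
  Z1: Z = jωL = j·4398·0.0197 = 0 + j86.65 Ω
  Z2: Z = R = 2830 Ω
  Z3: Z = R = 32.3 Ω
  Z4: Z = R = 431 Ω
Step 3 — Ladder network (open output): work backward from the far end, alternating series and parallel combinations. Z_in = 398.1 + j86.65 Ω = 407.4∠12.3° Ω.
Step 4 — Source phasor: V = 120∠111.8° V = -44.56 + j111.4 V.
Step 5 — Ohm's law: I = V / Z_total = (-44.56 + j111.4) / (398.1 + j86.65) = -0.04872 + j0.2905 A.
Step 6 — Convert to polar: |I| = 0.2945 A, ∠I = 99.5°.

I = 0.2945∠99.5° A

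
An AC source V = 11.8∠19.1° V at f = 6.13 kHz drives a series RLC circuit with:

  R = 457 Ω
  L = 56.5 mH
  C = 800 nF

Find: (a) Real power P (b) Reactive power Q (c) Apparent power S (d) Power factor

Step 1 — Angular frequency: ω = 2π·f = 2π·6130 = 3.852e+04 rad/s.
Step 2 — Component impedances:
  R: Z = R = 457 Ω
  L: Z = jωL = j·3.852e+04·0.0565 = 0 + j2176 Ω
  C: Z = 1/(jωC) = -j/(ω·C) = 0 - j32.45 Ω
Step 3 — Series combination: Z_total = R + L + C = 457 + j2144 Ω = 2192∠78.0° Ω.
Step 4 — Source phasor: V = 11.8∠19.1° V = 11.15 + j3.861 V.
Step 5 — Current: I = V / Z = 0.002784 - j0.004608 A = 0.005384∠-58.9° A.
Step 6 — Complex power: S = V·I* = 0.01324 + j0.06213 VA.
Step 7 — Real power: P = Re(S) = 0.01324 W.
Step 8 — Reactive power: Q = Im(S) = 0.06213 VAR.
Step 9 — Apparent power: |S| = 0.06353 VA.
Step 10 — Power factor: PF = P/|S| = 0.2085 (lagging).

(a) P = 0.01324 W  (b) Q = 0.06213 VAR  (c) S = 0.06353 VA  (d) PF = 0.2085 (lagging)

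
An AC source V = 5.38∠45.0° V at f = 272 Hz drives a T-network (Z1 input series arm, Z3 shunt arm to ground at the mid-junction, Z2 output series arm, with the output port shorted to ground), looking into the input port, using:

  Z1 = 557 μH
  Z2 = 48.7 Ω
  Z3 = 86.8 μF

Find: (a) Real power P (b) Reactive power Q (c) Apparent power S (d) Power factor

Step 1 — Angular frequency: ω = 2π·f = 2π·272 = 1709 rad/s.
Step 2 — Component impedances:
  Z1: Z = jωL = j·1709·0.000557 = 0 + j0.9519 Ω
  Z2: Z = R = 48.7 Ω
  Z3: Z = 1/(jωC) = -j/(ω·C) = 0 - j6.741 Ω
Step 3 — With the output port shorted to ground, the output series arm Z2 runs from the junction to ground; the shunt arm Z3 also runs from the junction to ground. They appear in parallel: Z3 || Z2 = 0.9156 - j6.614 Ω.
Step 4 — Series with input arm Z1: Z_in = Z1 + (Z3 || Z2) = 0.9156 - j5.662 Ω = 5.736∠-80.8° Ω.
Step 5 — Source phasor: V = 5.38∠45.0° V = 3.804 + j3.804 V.
Step 6 — Current: I = V / Z = -0.5489 + j0.7606 A = 0.9379∠125.8° A.
Step 7 — Complex power: S = V·I* = 0.8055 - j4.981 VA.
Step 8 — Real power: P = Re(S) = 0.8055 W.
Step 9 — Reactive power: Q = Im(S) = -4.981 VAR.
Step 10 — Apparent power: |S| = 5.046 VA.
Step 11 — Power factor: PF = P/|S| = 0.1596 (leading).

(a) P = 0.8055 W  (b) Q = -4.981 VAR  (c) S = 5.046 VA  (d) PF = 0.1596 (leading)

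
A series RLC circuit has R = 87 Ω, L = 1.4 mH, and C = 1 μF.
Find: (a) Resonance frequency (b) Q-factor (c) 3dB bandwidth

Step 1 — Resonance: ω₀ = 1/√(LC) = 1/√(0.0014·1e-06) = 2.673e+04 rad/s.
Step 2 — f₀ = ω₀/(2π) = 4254 Hz.
Step 3 — Series Q: Q = ω₀L/R = 2.673e+04·0.0014/87 = 0.4301.
Step 4 — Bandwidth: Δω = ω₀/Q = 6.214e+04 rad/s; BW = Δω/(2π) = 9890 Hz.

(a) f₀ = 4254 Hz  (b) Q = 0.4301  (c) BW = 9890 Hz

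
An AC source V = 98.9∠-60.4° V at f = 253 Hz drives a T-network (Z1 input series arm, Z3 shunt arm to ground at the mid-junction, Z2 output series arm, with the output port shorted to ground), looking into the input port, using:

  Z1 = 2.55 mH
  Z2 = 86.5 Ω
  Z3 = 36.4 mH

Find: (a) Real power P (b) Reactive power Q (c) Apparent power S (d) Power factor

Step 1 — Angular frequency: ω = 2π·f = 2π·253 = 1590 rad/s.
Step 2 — Component impedances:
  Z1: Z = jωL = j·1590·0.00255 = 0 + j4.054 Ω
  Z2: Z = R = 86.5 Ω
  Z3: Z = jωL = j·1590·0.0364 = 0 + j57.86 Ω
Step 3 — With the output port shorted to ground, the output series arm Z2 runs from the junction to ground; the shunt arm Z3 also runs from the junction to ground. They appear in parallel: Z3 || Z2 = 26.74 + j39.98 Ω.
Step 4 — Series with input arm Z1: Z_in = Z1 + (Z3 || Z2) = 26.74 + j44.03 Ω = 51.51∠58.7° Ω.
Step 5 — Source phasor: V = 98.9∠-60.4° V = 48.85 - j85.99 V.
Step 6 — Current: I = V / Z = -0.9345 - j1.677 A = 1.92∠-119.1° A.
Step 7 — Complex power: S = V·I* = 98.57 + j162.3 VA.
Step 8 — Real power: P = Re(S) = 98.57 W.
Step 9 — Reactive power: Q = Im(S) = 162.3 VAR.
Step 10 — Apparent power: |S| = 189.9 VA.
Step 11 — Power factor: PF = P/|S| = 0.5191 (lagging).

(a) P = 98.57 W  (b) Q = 162.3 VAR  (c) S = 189.9 VA  (d) PF = 0.5191 (lagging)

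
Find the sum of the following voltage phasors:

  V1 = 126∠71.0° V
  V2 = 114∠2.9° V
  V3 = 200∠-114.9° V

Step 1 — Convert each phasor to rectangular form:
  V1 = 126·(cos(71.0°) + j·sin(71.0°)) = 41.02 + j119.1 V
  V2 = 114·(cos(2.9°) + j·sin(2.9°)) = 113.9 + j5.768 V
  V3 = 200·(cos(-114.9°) + j·sin(-114.9°)) = -84.21 - j181.4 V
Step 2 — Sum components: V_total = 70.67 - j56.51 V.
Step 3 — Convert to polar: |V_total| = 90.48 V, ∠V_total = -38.6°.

V_total = 90.48∠-38.6° V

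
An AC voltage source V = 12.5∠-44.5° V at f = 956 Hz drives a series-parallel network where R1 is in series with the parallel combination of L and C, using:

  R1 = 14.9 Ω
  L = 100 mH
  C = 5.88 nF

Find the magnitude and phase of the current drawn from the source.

Step 1 — Angular frequency: ω = 2π·f = 2π·956 = 6007 rad/s.
Step 2 — Component impedances:
  R1: Z = R = 14.9 Ω
  L: Z = jωL = j·6007·0.1 = 0 + j600.7 Ω
  C: Z = 1/(jωC) = -j/(ω·C) = 0 - j2.831e+04 Ω
Step 3 — Parallel branch: L || C = 1/(1/L + 1/C) = 0 + j613.7 Ω.
Step 4 — Series with R1: Z_total = R1 + (L || C) = 14.9 + j613.7 Ω = 613.9∠88.6° Ω.
Step 5 — Source phasor: V = 12.5∠-44.5° V = 8.916 - j8.761 V.
Step 6 — Ohm's law: I = V / Z_total = (8.916 - j8.761) / (14.9 + j613.7) = -0.01392 - j0.01487 A.
Step 7 — Convert to polar: |I| = 0.02036 A, ∠I = -133.1°.

I = 0.02036∠-133.1° A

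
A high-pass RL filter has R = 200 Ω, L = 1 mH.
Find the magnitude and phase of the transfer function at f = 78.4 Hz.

Step 1 — Angular frequency: ω = 2π·78.4 = 492.6 rad/s.
Step 2 — Transfer function: H(jω) = jωL/(R + jωL).
Step 3 — Numerator jωL = j·0.4926; denominator R + jωL = 200 + j0.4926.
Step 4 — H = 6.066e-06 + j0.002463.
Step 5 — Magnitude: |H| = 0.002463 (-52.2 dB); phase: φ = 89.9°.

|H| = 0.002463 (-52.2 dB), φ = 89.9°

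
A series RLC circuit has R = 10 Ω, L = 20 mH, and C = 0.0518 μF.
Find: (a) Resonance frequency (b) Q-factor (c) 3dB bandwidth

Step 1 — Resonance: ω₀ = 1/√(LC) = 1/√(0.02·5.18e-08) = 3.107e+04 rad/s.
Step 2 — f₀ = ω₀/(2π) = 4945 Hz.
Step 3 — Series Q: Q = ω₀L/R = 3.107e+04·0.02/10 = 62.14.
Step 4 — Bandwidth: Δω = ω₀/Q = 500 rad/s; BW = Δω/(2π) = 79.58 Hz.

(a) f₀ = 4945 Hz  (b) Q = 62.14  (c) BW = 79.58 Hz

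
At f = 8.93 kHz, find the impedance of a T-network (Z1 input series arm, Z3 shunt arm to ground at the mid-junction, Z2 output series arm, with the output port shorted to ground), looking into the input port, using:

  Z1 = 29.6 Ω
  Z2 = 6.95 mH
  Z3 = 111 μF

Step 1 — Angular frequency: ω = 2π·f = 2π·8930 = 5.611e+04 rad/s.
Step 2 — Component impedances:
  Z1: Z = R = 29.6 Ω
  Z2: Z = jωL = j·5.611e+04·0.00695 = 0 + j390 Ω
  Z3: Z = 1/(jωC) = -j/(ω·C) = 0 - j0.1606 Ω
Step 3 — With the output port shorted to ground, the output series arm Z2 runs from the junction to ground; the shunt arm Z3 also runs from the junction to ground. They appear in parallel: Z3 || Z2 = 0 - j0.1606 Ω.
Step 4 — Series with input arm Z1: Z_in = Z1 + (Z3 || Z2) = 29.6 - j0.1606 Ω = 29.6∠-0.3° Ω.

Z = 29.6 - j0.1606 Ω = 29.6∠-0.3° Ω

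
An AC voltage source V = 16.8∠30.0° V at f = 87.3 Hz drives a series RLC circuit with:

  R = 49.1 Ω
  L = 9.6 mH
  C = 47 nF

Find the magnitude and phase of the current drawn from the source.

Step 1 — Angular frequency: ω = 2π·f = 2π·87.3 = 548.5 rad/s.
Step 2 — Component impedances:
  R: Z = R = 49.1 Ω
  L: Z = jωL = j·548.5·0.0096 = 0 + j5.266 Ω
  C: Z = 1/(jωC) = -j/(ω·C) = 0 - j3.879e+04 Ω
Step 3 — Series combination: Z_total = R + L + C = 49.1 - j3.878e+04 Ω = 3.878e+04∠-89.9° Ω.
Step 4 — Source phasor: V = 16.8∠30.0° V = 14.55 + j8.4 V.
Step 5 — Ohm's law: I = V / Z_total = (14.55 + j8.4) / (49.1 - j3.878e+04) = -0.0002161 + j0.0003754 A.
Step 6 — Convert to polar: |I| = 0.0004332 A, ∠I = 119.9°.

I = 0.0004332∠119.9° A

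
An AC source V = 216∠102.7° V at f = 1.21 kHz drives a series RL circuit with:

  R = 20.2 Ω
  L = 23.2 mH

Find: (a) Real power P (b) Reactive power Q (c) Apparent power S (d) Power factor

Step 1 — Angular frequency: ω = 2π·f = 2π·1210 = 7603 rad/s.
Step 2 — Component impedances:
  R: Z = R = 20.2 Ω
  L: Z = jωL = j·7603·0.0232 = 0 + j176.4 Ω
Step 3 — Series combination: Z_total = R + L = 20.2 + j176.4 Ω = 177.5∠83.5° Ω.
Step 4 — Source phasor: V = 216∠102.7° V = -47.49 + j210.7 V.
Step 5 — Current: I = V / Z = 1.149 + j0.4008 A = 1.217∠19.2° A.
Step 6 — Complex power: S = V·I* = 29.9 + j261.1 VA.
Step 7 — Real power: P = Re(S) = 29.9 W.
Step 8 — Reactive power: Q = Im(S) = 261.1 VAR.
Step 9 — Apparent power: |S| = 262.8 VA.
Step 10 — Power factor: PF = P/|S| = 0.1138 (lagging).

(a) P = 29.9 W  (b) Q = 261.1 VAR  (c) S = 262.8 VA  (d) PF = 0.1138 (lagging)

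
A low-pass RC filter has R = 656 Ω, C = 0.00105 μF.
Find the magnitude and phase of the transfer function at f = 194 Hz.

Step 1 — Angular frequency: ω = 2π·194 = 1219 rad/s.
Step 2 — Transfer function: H(jω) = 1/(1 + jωRC).
Step 3 — Denominator: 1 + jωRC = 1 + j·1219·656·1.05e-09 = 1 + j0.0008396.
Step 4 — H = 1 - j0.0008396.
Step 5 — Magnitude: |H| = 1 (-0.0 dB); phase: φ = -0.0°.

|H| = 1 (-0.0 dB), φ = -0.0°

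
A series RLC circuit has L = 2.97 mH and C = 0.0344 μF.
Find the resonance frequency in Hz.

Step 1 — Resonance condition Im(Z)=0 gives ω₀ = 1/√(LC).
Step 2 — ω₀ = 1/√(0.00297·3.44e-08) = 9.893e+04 rad/s.
Step 3 — f₀ = ω₀/(2π) = 1.575e+04 Hz.

f₀ = 1.575e+04 Hz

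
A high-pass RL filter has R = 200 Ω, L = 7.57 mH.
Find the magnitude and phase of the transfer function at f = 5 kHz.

Step 1 — Angular frequency: ω = 2π·5000 = 3.142e+04 rad/s.
Step 2 — Transfer function: H(jω) = jωL/(R + jωL).
Step 3 — Numerator jωL = j·237.8; denominator R + jωL = 200 + j237.8.
Step 4 — H = 0.5857 + j0.4926.
Step 5 — Magnitude: |H| = 0.7653 (-2.3 dB); phase: φ = 40.1°.

|H| = 0.7653 (-2.3 dB), φ = 40.1°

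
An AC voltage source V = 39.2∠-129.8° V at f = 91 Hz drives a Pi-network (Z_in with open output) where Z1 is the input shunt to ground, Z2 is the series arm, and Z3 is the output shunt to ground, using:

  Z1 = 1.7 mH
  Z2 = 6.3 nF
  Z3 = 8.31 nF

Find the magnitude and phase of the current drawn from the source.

Step 1 — Angular frequency: ω = 2π·f = 2π·91 = 571.8 rad/s.
Step 2 — Component impedances:
  Z1: Z = jωL = j·571.8·0.0017 = 0 + j0.972 Ω
  Z2: Z = 1/(jωC) = -j/(ω·C) = 0 - j2.776e+05 Ω
  Z3: Z = 1/(jωC) = -j/(ω·C) = 0 - j2.105e+05 Ω
Step 3 — With open output, the series arm Z2 and the output shunt Z3 appear in series to ground: Z2 + Z3 = 0 - j4.881e+05 Ω.
Step 4 — Parallel with input shunt Z1: Z_in = Z1 || (Z2 + Z3) = 0 + j0.972 Ω = 0.972∠90.0° Ω.
Step 5 — Source phasor: V = 39.2∠-129.8° V = -25.09 - j30.12 V.
Step 6 — Ohm's law: I = V / Z_total = (-25.09 - j30.12) / (0 + j0.972) = -30.98 + j25.81 A.
Step 7 — Convert to polar: |I| = 40.33 A, ∠I = 140.2°.

I = 40.33∠140.2° A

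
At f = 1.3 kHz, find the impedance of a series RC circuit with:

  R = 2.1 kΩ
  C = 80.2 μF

Step 1 — Angular frequency: ω = 2π·f = 2π·1300 = 8168 rad/s.
Step 2 — Component impedances:
  R: Z = R = 2100 Ω
  C: Z = 1/(jωC) = -j/(ω·C) = 0 - j1.527 Ω
Step 3 — Series combination: Z_total = R + C = 2100 - j1.527 Ω = 2100∠-0.0° Ω.

Z = 2100 - j1.527 Ω = 2100∠-0.0° Ω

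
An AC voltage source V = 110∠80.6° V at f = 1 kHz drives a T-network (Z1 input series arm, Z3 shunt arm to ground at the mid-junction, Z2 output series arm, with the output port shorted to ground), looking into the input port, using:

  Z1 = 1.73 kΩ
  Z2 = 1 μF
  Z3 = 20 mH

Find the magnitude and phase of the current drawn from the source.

Step 1 — Angular frequency: ω = 2π·f = 2π·1000 = 6283 rad/s.
Step 2 — Component impedances:
  Z1: Z = R = 1730 Ω
  Z2: Z = 1/(jωC) = -j/(ω·C) = 0 - j159.2 Ω
  Z3: Z = jωL = j·6283·0.02 = 0 + j125.7 Ω
Step 3 — With the output port shorted to ground, the output series arm Z2 runs from the junction to ground; the shunt arm Z3 also runs from the junction to ground. They appear in parallel: Z3 || Z2 = 0 + j597.2 Ω.
Step 4 — Series with input arm Z1: Z_in = Z1 + (Z3 || Z2) = 1730 + j597.2 Ω = 1830∠19.0° Ω.
Step 5 — Source phasor: V = 110∠80.6° V = 17.97 + j108.5 V.
Step 6 — Ohm's law: I = V / Z_total = (17.97 + j108.5) / (1730 + j597.2) = 0.02863 + j0.05285 A.
Step 7 — Convert to polar: |I| = 0.0601 A, ∠I = 61.6°.

I = 0.0601∠61.6° A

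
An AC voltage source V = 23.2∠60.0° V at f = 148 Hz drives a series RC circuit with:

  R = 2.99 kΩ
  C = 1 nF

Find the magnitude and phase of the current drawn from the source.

Step 1 — Angular frequency: ω = 2π·f = 2π·148 = 929.9 rad/s.
Step 2 — Component impedances:
  R: Z = R = 2990 Ω
  C: Z = 1/(jωC) = -j/(ω·C) = 0 - j1.075e+06 Ω
Step 3 — Series combination: Z_total = R + C = 2990 - j1.075e+06 Ω = 1.075e+06∠-89.8° Ω.
Step 4 — Source phasor: V = 23.2∠60.0° V = 11.6 + j20.09 V.
Step 5 — Ohm's law: I = V / Z_total = (11.6 + j20.09) / (2990 - j1.075e+06) = -1.865e-05 + j1.084e-05 A.
Step 6 — Convert to polar: |I| = 2.157e-05 A, ∠I = 149.8°.

I = 2.157e-05∠149.8° A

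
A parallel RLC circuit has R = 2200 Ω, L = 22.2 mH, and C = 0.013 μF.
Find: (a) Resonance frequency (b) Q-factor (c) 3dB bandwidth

Step 1 — Resonance: ω₀ = 1/√(LC) = 1/√(0.0222·1.3e-08) = 5.886e+04 rad/s.
Step 2 — f₀ = ω₀/(2π) = 9369 Hz.
Step 3 — Parallel Q: Q = R/(ω₀L) = 2200/(5.886e+04·0.0222) = 1.684.
Step 4 — Bandwidth: Δω = ω₀/Q = 3.497e+04 rad/s; BW = Δω/(2π) = 5565 Hz.

(a) f₀ = 9369 Hz  (b) Q = 1.684  (c) BW = 5565 Hz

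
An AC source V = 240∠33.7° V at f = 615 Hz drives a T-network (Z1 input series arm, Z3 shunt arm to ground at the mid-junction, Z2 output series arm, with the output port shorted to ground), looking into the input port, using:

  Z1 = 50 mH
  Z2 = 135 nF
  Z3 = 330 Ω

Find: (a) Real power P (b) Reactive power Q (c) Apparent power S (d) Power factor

Step 1 — Angular frequency: ω = 2π·f = 2π·615 = 3864 rad/s.
Step 2 — Component impedances:
  Z1: Z = jωL = j·3864·0.05 = 0 + j193.2 Ω
  Z2: Z = 1/(jωC) = -j/(ω·C) = 0 - j1917 Ω
  Z3: Z = R = 330 Ω
Step 3 — With the output port shorted to ground, the output series arm Z2 runs from the junction to ground; the shunt arm Z3 also runs from the junction to ground. They appear in parallel: Z3 || Z2 = 320.5 - j55.17 Ω.
Step 4 — Series with input arm Z1: Z_in = Z1 + (Z3 || Z2) = 320.5 + j138 Ω = 349∠23.3° Ω.
Step 5 — Source phasor: V = 240∠33.7° V = 199.7 + j133.2 V.
Step 6 — Current: I = V / Z = 0.6765 + j0.1241 A = 0.6878∠10.4° A.
Step 7 — Complex power: S = V·I* = 151.6 + j65.29 VA.
Step 8 — Real power: P = Re(S) = 151.6 W.
Step 9 — Reactive power: Q = Im(S) = 65.29 VAR.
Step 10 — Apparent power: |S| = 165.1 VA.
Step 11 — Power factor: PF = P/|S| = 0.9184 (lagging).

(a) P = 151.6 W  (b) Q = 65.29 VAR  (c) S = 165.1 VA  (d) PF = 0.9184 (lagging)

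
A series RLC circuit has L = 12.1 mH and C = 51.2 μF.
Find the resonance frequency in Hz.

Step 1 — Resonance condition Im(Z)=0 gives ω₀ = 1/√(LC).
Step 2 — ω₀ = 1/√(0.0121·5.12e-05) = 1270 rad/s.
Step 3 — f₀ = ω₀/(2π) = 202.2 Hz.

f₀ = 202.2 Hz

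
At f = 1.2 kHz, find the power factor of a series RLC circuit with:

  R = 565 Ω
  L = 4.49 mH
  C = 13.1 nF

Step 1 — Angular frequency: ω = 2π·f = 2π·1200 = 7540 rad/s.
Step 2 — Component impedances:
  R: Z = R = 565 Ω
  L: Z = jωL = j·7540·0.00449 = 0 + j33.85 Ω
  C: Z = 1/(jωC) = -j/(ω·C) = 0 - j1.012e+04 Ω
Step 3 — Series combination: Z_total = R + L + C = 565 - j1.009e+04 Ω = 1.011e+04∠-86.8° Ω.
Step 4 — Power factor: PF = cos(φ) = Re(Z)/|Z| = 565/10106 = 0.05591.
Step 5 — Type: Im(Z) = -1.009e+04 ⇒ leading (phase φ = -86.8°).

PF = 0.05591 (leading, φ = -86.8°)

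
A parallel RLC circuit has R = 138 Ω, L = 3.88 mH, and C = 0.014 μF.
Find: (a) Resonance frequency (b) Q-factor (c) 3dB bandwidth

Step 1 — Resonance: ω₀ = 1/√(LC) = 1/√(0.00388·1.4e-08) = 1.357e+05 rad/s.
Step 2 — f₀ = ω₀/(2π) = 2.159e+04 Hz.
Step 3 — Parallel Q: Q = R/(ω₀L) = 138/(1.357e+05·0.00388) = 0.2621.
Step 4 — Bandwidth: Δω = ω₀/Q = 5.176e+05 rad/s; BW = Δω/(2π) = 8.238e+04 Hz.

(a) f₀ = 2.159e+04 Hz  (b) Q = 0.2621  (c) BW = 8.238e+04 Hz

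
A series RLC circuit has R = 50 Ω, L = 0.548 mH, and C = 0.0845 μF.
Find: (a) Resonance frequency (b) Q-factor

Step 1 — Resonance condition Im(Z)=0 gives ω₀ = 1/√(LC).
Step 2 — ω₀ = 1/√(0.000548·8.45e-08) = 1.47e+05 rad/s.
Step 3 — f₀ = ω₀/(2π) = 2.339e+04 Hz.
Step 4 — Series Q: Q = ω₀L/R = 1.47e+05·0.000548/50 = 1.611.

(a) f₀ = 2.339e+04 Hz  (b) Q = 1.611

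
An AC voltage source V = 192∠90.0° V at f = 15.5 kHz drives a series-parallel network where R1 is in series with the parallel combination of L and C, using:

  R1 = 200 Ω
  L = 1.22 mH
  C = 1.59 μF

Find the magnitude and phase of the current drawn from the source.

Step 1 — Angular frequency: ω = 2π·f = 2π·1.55e+04 = 9.739e+04 rad/s.
Step 2 — Component impedances:
  R1: Z = R = 200 Ω
  L: Z = jωL = j·9.739e+04·0.00122 = 0 + j118.8 Ω
  C: Z = 1/(jωC) = -j/(ω·C) = 0 - j6.458 Ω
Step 3 — Parallel branch: L || C = 1/(1/L + 1/C) = 0 - j6.829 Ω.
Step 4 — Series with R1: Z_total = R1 + (L || C) = 200 - j6.829 Ω = 200.1∠-2.0° Ω.
Step 5 — Source phasor: V = 192∠90.0° V = 0 + j192 V.
Step 6 — Ohm's law: I = V / Z_total = (0 + j192) / (200 - j6.829) = -0.03274 + j0.9589 A.
Step 7 — Convert to polar: |I| = 0.9594 A, ∠I = 92.0°.

I = 0.9594∠92.0° A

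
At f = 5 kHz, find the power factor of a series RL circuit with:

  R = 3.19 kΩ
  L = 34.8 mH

Step 1 — Angular frequency: ω = 2π·f = 2π·5000 = 3.142e+04 rad/s.
Step 2 — Component impedances:
  R: Z = R = 3190 Ω
  L: Z = jωL = j·3.142e+04·0.0348 = 0 + j1093 Ω
Step 3 — Series combination: Z_total = R + L = 3190 + j1093 Ω = 3372∠18.9° Ω.
Step 4 — Power factor: PF = cos(φ) = Re(Z)/|Z| = 3190/3372 = 0.946.
Step 5 — Type: Im(Z) = 1093 ⇒ lagging (phase φ = 18.9°).

PF = 0.946 (lagging, φ = 18.9°)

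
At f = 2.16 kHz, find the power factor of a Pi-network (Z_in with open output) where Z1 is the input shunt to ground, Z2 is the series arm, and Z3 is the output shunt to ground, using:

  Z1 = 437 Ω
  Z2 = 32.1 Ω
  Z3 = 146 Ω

Step 1 — Angular frequency: ω = 2π·f = 2π·2160 = 1.357e+04 rad/s.
Step 2 — Component impedances:
  Z1: Z = R = 437 Ω
  Z2: Z = R = 32.1 Ω
  Z3: Z = R = 146 Ω
Step 3 — With open output, the series arm Z2 and the output shunt Z3 appear in series to ground: Z2 + Z3 = 178.1 Ω.
Step 4 — Parallel with input shunt Z1: Z_in = Z1 || (Z2 + Z3) = 126.5 Ω = 126.5∠0.0° Ω.
Step 5 — Power factor: PF = cos(φ) = Re(Z)/|Z| = 126.5/126.5 = 1.
Step 6 — Type: Im(Z) = 0 ⇒ unity (phase φ = 0.0°).

PF = 1 (unity, φ = 0.0°)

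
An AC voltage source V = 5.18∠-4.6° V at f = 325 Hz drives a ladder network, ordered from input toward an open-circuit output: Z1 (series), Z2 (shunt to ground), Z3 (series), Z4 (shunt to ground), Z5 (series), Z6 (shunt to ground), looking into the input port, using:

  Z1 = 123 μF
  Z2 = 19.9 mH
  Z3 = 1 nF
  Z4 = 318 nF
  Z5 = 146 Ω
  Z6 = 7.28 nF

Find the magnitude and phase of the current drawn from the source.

Step 1 — Angular frequency: ω = 2π·f = 2π·325 = 2042 rad/s.
Step 2 — Component impedances:
  Z1: Z = 1/(jωC) = -j/(ω·C) = 0 - j3.981 Ω
  Z2: Z = jωL = j·2042·0.0199 = 0 + j40.64 Ω
  Z3: Z = 1/(jωC) = -j/(ω·C) = 0 - j4.897e+05 Ω
  Z4: Z = 1/(jωC) = -j/(ω·C) = 0 - j1540 Ω
  Z5: Z = R = 146 Ω
  Z6: Z = 1/(jωC) = -j/(ω·C) = 0 - j6.727e+04 Ω
Step 3 — Ladder network (open output): work backward from the far end, alternating series and parallel combinations. Z_in = 0 + j36.66 Ω = 36.66∠90.0° Ω.
Step 4 — Source phasor: V = 5.18∠-4.6° V = 5.163 - j0.4154 V.
Step 5 — Ohm's law: I = V / Z_total = (5.163 - j0.4154) / (0 + j36.66) = -0.01133 - j0.1408 A.
Step 6 — Convert to polar: |I| = 0.1413 A, ∠I = -94.6°.

I = 0.1413∠-94.6° A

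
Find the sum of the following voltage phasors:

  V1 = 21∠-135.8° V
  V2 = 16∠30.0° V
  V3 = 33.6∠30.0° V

Step 1 — Convert each phasor to rectangular form:
  V1 = 21·(cos(-135.8°) + j·sin(-135.8°)) = -15.06 - j14.64 V
  V2 = 16·(cos(30.0°) + j·sin(30.0°)) = 13.86 + j8 V
  V3 = 33.6·(cos(30.0°) + j·sin(30.0°)) = 29.1 + j16.8 V
Step 2 — Sum components: V_total = 27.9 + j10.16 V.
Step 3 — Convert to polar: |V_total| = 29.69 V, ∠V_total = 20.0°.

V_total = 29.69∠20.0° V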